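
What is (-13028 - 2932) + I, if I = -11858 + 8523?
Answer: -19295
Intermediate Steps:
I = -3335
(-13028 - 2932) + I = (-13028 - 2932) - 3335 = -15960 - 3335 = -19295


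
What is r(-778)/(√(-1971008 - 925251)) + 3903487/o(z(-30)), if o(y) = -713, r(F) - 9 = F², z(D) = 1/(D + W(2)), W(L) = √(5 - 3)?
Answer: -3903487/713 - 605293*I*√2896259/2896259 ≈ -5474.7 - 355.67*I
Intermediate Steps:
W(L) = √2
z(D) = 1/(D + √2)
r(F) = 9 + F²
r(-778)/(√(-1971008 - 925251)) + 3903487/o(z(-30)) = (9 + (-778)²)/(√(-1971008 - 925251)) + 3903487/(-713) = (9 + 605284)/(√(-2896259)) + 3903487*(-1/713) = 605293/((I*√2896259)) - 3903487/713 = 605293*(-I*√2896259/2896259) - 3903487/713 = -605293*I*√2896259/2896259 - 3903487/713 = -3903487/713 - 605293*I*√2896259/2896259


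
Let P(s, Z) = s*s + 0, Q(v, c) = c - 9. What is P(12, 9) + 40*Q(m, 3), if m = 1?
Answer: -96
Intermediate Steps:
Q(v, c) = -9 + c
P(s, Z) = s² (P(s, Z) = s² + 0 = s²)
P(12, 9) + 40*Q(m, 3) = 12² + 40*(-9 + 3) = 144 + 40*(-6) = 144 - 240 = -96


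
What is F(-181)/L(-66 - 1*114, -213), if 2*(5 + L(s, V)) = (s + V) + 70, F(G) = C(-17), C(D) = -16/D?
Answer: -32/5661 ≈ -0.0056527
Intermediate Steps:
F(G) = 16/17 (F(G) = -16/(-17) = -16*(-1/17) = 16/17)
L(s, V) = 30 + V/2 + s/2 (L(s, V) = -5 + ((s + V) + 70)/2 = -5 + ((V + s) + 70)/2 = -5 + (70 + V + s)/2 = -5 + (35 + V/2 + s/2) = 30 + V/2 + s/2)
F(-181)/L(-66 - 1*114, -213) = 16/(17*(30 + (½)*(-213) + (-66 - 1*114)/2)) = 16/(17*(30 - 213/2 + (-66 - 114)/2)) = 16/(17*(30 - 213/2 + (½)*(-180))) = 16/(17*(30 - 213/2 - 90)) = 16/(17*(-333/2)) = (16/17)*(-2/333) = -32/5661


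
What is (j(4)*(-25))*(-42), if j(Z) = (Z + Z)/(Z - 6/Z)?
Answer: 3360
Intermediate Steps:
j(Z) = 2*Z/(Z - 6/Z) (j(Z) = (2*Z)/(Z - 6/Z) = 2*Z/(Z - 6/Z))
(j(4)*(-25))*(-42) = ((2*4²/(-6 + 4²))*(-25))*(-42) = ((2*16/(-6 + 16))*(-25))*(-42) = ((2*16/10)*(-25))*(-42) = ((2*16*(⅒))*(-25))*(-42) = ((16/5)*(-25))*(-42) = -80*(-42) = 3360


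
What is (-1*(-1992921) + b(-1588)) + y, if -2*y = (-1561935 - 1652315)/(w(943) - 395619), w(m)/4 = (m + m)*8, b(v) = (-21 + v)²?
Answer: 1536125404009/335267 ≈ 4.5818e+6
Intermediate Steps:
w(m) = 64*m (w(m) = 4*((m + m)*8) = 4*((2*m)*8) = 4*(16*m) = 64*m)
y = -1607125/335267 (y = -(-1561935 - 1652315)/(2*(64*943 - 395619)) = -(-1607125)/(60352 - 395619) = -(-1607125)/(-335267) = -(-1607125)*(-1)/335267 = -½*3214250/335267 = -1607125/335267 ≈ -4.7936)
(-1*(-1992921) + b(-1588)) + y = (-1*(-1992921) + (-21 - 1588)²) - 1607125/335267 = (1992921 + (-1609)²) - 1607125/335267 = (1992921 + 2588881) - 1607125/335267 = 4581802 - 1607125/335267 = 1536125404009/335267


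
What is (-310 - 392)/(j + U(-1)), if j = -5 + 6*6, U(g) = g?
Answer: -117/5 ≈ -23.400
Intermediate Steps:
j = 31 (j = -5 + 36 = 31)
(-310 - 392)/(j + U(-1)) = (-310 - 392)/(31 - 1) = -702/30 = -702*1/30 = -117/5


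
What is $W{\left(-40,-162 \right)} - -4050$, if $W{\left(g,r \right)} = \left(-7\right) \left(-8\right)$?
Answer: $4106$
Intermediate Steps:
$W{\left(g,r \right)} = 56$
$W{\left(-40,-162 \right)} - -4050 = 56 - -4050 = 56 + 4050 = 4106$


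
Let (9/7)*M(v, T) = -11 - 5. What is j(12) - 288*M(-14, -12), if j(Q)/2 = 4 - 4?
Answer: 3584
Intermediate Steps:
M(v, T) = -112/9 (M(v, T) = 7*(-11 - 5)/9 = (7/9)*(-16) = -112/9)
j(Q) = 0 (j(Q) = 2*(4 - 4) = 2*0 = 0)
j(12) - 288*M(-14, -12) = 0 - 288*(-112/9) = 0 + 3584 = 3584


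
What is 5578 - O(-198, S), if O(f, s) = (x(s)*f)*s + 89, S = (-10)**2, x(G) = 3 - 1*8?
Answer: -93511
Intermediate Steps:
x(G) = -5 (x(G) = 3 - 8 = -5)
S = 100
O(f, s) = 89 - 5*f*s (O(f, s) = (-5*f)*s + 89 = -5*f*s + 89 = 89 - 5*f*s)
5578 - O(-198, S) = 5578 - (89 - 5*(-198)*100) = 5578 - (89 + 99000) = 5578 - 1*99089 = 5578 - 99089 = -93511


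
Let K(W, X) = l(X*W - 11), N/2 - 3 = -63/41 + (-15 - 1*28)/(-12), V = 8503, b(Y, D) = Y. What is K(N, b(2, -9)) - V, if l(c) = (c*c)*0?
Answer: -8503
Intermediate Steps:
l(c) = 0 (l(c) = c²*0 = 0)
N = 2483/246 (N = 6 + 2*(-63/41 + (-15 - 1*28)/(-12)) = 6 + 2*(-63*1/41 + (-15 - 28)*(-1/12)) = 6 + 2*(-63/41 - 43*(-1/12)) = 6 + 2*(-63/41 + 43/12) = 6 + 2*(1007/492) = 6 + 1007/246 = 2483/246 ≈ 10.093)
K(W, X) = 0
K(N, b(2, -9)) - V = 0 - 1*8503 = 0 - 8503 = -8503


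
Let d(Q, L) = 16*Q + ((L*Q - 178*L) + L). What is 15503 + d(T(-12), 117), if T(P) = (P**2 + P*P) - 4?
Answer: 32566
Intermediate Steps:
T(P) = -4 + 2*P**2 (T(P) = (P**2 + P**2) - 4 = 2*P**2 - 4 = -4 + 2*P**2)
d(Q, L) = -177*L + 16*Q + L*Q (d(Q, L) = 16*Q + ((-178*L + L*Q) + L) = 16*Q + (-177*L + L*Q) = -177*L + 16*Q + L*Q)
15503 + d(T(-12), 117) = 15503 + (-177*117 + 16*(-4 + 2*(-12)**2) + 117*(-4 + 2*(-12)**2)) = 15503 + (-20709 + 16*(-4 + 2*144) + 117*(-4 + 2*144)) = 15503 + (-20709 + 16*(-4 + 288) + 117*(-4 + 288)) = 15503 + (-20709 + 16*284 + 117*284) = 15503 + (-20709 + 4544 + 33228) = 15503 + 17063 = 32566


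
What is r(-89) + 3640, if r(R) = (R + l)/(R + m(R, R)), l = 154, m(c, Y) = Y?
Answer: 647855/178 ≈ 3639.6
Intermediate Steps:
r(R) = (154 + R)/(2*R) (r(R) = (R + 154)/(R + R) = (154 + R)/((2*R)) = (154 + R)*(1/(2*R)) = (154 + R)/(2*R))
r(-89) + 3640 = (1/2)*(154 - 89)/(-89) + 3640 = (1/2)*(-1/89)*65 + 3640 = -65/178 + 3640 = 647855/178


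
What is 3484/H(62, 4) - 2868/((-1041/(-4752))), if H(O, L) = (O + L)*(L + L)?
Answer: -599362147/45804 ≈ -13085.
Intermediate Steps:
H(O, L) = 2*L*(L + O) (H(O, L) = (L + O)*(2*L) = 2*L*(L + O))
3484/H(62, 4) - 2868/((-1041/(-4752))) = 3484/((2*4*(4 + 62))) - 2868/((-1041/(-4752))) = 3484/((2*4*66)) - 2868/((-1041*(-1/4752))) = 3484/528 - 2868/347/1584 = 3484*(1/528) - 2868*1584/347 = 871/132 - 4542912/347 = -599362147/45804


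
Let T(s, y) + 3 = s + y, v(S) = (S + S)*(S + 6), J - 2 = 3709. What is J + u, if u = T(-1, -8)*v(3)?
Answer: 3063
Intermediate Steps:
J = 3711 (J = 2 + 3709 = 3711)
v(S) = 2*S*(6 + S) (v(S) = (2*S)*(6 + S) = 2*S*(6 + S))
T(s, y) = -3 + s + y (T(s, y) = -3 + (s + y) = -3 + s + y)
u = -648 (u = (-3 - 1 - 8)*(2*3*(6 + 3)) = -24*3*9 = -12*54 = -648)
J + u = 3711 - 648 = 3063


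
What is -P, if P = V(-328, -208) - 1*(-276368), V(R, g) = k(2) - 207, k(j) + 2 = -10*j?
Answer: -276139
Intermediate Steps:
k(j) = -2 - 10*j
V(R, g) = -229 (V(R, g) = (-2 - 10*2) - 207 = (-2 - 20) - 207 = -22 - 207 = -229)
P = 276139 (P = -229 - 1*(-276368) = -229 + 276368 = 276139)
-P = -1*276139 = -276139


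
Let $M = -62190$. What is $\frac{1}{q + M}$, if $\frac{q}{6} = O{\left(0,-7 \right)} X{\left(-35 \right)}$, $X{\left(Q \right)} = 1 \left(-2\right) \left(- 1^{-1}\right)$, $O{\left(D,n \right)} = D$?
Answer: $- \frac{1}{62190} \approx -1.608 \cdot 10^{-5}$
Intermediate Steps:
$X{\left(Q \right)} = 2$ ($X{\left(Q \right)} = - 2 \left(\left(-1\right) 1\right) = \left(-2\right) \left(-1\right) = 2$)
$q = 0$ ($q = 6 \cdot 0 \cdot 2 = 6 \cdot 0 = 0$)
$\frac{1}{q + M} = \frac{1}{0 - 62190} = \frac{1}{-62190} = - \frac{1}{62190}$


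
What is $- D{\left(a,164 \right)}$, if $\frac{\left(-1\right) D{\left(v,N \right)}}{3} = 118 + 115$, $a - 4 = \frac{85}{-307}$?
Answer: $699$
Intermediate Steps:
$a = \frac{1143}{307}$ ($a = 4 + \frac{85}{-307} = 4 + 85 \left(- \frac{1}{307}\right) = 4 - \frac{85}{307} = \frac{1143}{307} \approx 3.7231$)
$D{\left(v,N \right)} = -699$ ($D{\left(v,N \right)} = - 3 \left(118 + 115\right) = \left(-3\right) 233 = -699$)
$- D{\left(a,164 \right)} = \left(-1\right) \left(-699\right) = 699$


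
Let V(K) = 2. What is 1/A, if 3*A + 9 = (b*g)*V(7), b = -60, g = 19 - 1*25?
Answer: 1/237 ≈ 0.0042194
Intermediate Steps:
g = -6 (g = 19 - 25 = -6)
A = 237 (A = -3 + (-60*(-6)*2)/3 = -3 + (360*2)/3 = -3 + (⅓)*720 = -3 + 240 = 237)
1/A = 1/237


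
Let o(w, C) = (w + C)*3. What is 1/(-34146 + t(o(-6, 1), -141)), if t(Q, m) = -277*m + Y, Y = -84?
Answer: 1/4827 ≈ 0.00020717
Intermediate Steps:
o(w, C) = 3*C + 3*w (o(w, C) = (C + w)*3 = 3*C + 3*w)
t(Q, m) = -84 - 277*m (t(Q, m) = -277*m - 84 = -84 - 277*m)
1/(-34146 + t(o(-6, 1), -141)) = 1/(-34146 + (-84 - 277*(-141))) = 1/(-34146 + (-84 + 39057)) = 1/(-34146 + 38973) = 1/4827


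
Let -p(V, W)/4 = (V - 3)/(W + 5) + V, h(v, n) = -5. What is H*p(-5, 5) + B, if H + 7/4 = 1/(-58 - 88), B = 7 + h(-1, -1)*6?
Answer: -23272/365 ≈ -63.759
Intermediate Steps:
B = -23 (B = 7 - 5*6 = 7 - 30 = -23)
p(V, W) = -4*V - 4*(-3 + V)/(5 + W) (p(V, W) = -4*((V - 3)/(W + 5) + V) = -4*((-3 + V)/(5 + W) + V) = -4*(V + (-3 + V)/(5 + W)) = -4*V - 4*(-3 + V)/(5 + W))
H = -513/292 (H = -7/4 + 1/(-58 - 88) = -7/4 + 1/(-146) = -7/4 - 1/146 = -513/292 ≈ -1.7568)
H*p(-5, 5) + B = -513*(3 - 6*(-5) - 1*(-5)*5)/(73*(5 + 5)) - 23 = -513*(3 + 30 + 25)/(73*10) - 23 = -513*58/(73*10) - 23 = -513/292*116/5 - 23 = -14877/365 - 23 = -23272/365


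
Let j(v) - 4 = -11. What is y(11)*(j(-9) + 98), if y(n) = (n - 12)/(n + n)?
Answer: -91/22 ≈ -4.1364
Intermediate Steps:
j(v) = -7 (j(v) = 4 - 11 = -7)
y(n) = (-12 + n)/(2*n) (y(n) = (-12 + n)/((2*n)) = (-12 + n)*(1/(2*n)) = (-12 + n)/(2*n))
y(11)*(j(-9) + 98) = ((½)*(-12 + 11)/11)*(-7 + 98) = ((½)*(1/11)*(-1))*91 = -1/22*91 = -91/22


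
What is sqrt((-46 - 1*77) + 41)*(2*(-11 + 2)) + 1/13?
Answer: 1/13 - 18*I*sqrt(82) ≈ 0.076923 - 163.0*I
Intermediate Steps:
sqrt((-46 - 1*77) + 41)*(2*(-11 + 2)) + 1/13 = sqrt((-46 - 77) + 41)*(2*(-9)) + 1/13 = sqrt(-123 + 41)*(-18) + 1/13 = sqrt(-82)*(-18) + 1/13 = (I*sqrt(82))*(-18) + 1/13 = -18*I*sqrt(82) + 1/13 = 1/13 - 18*I*sqrt(82)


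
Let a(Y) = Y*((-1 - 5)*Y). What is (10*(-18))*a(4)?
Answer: 17280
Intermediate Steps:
a(Y) = -6*Y² (a(Y) = Y*(-6*Y) = -6*Y²)
(10*(-18))*a(4) = (10*(-18))*(-6*4²) = -(-1080)*16 = -180*(-96) = 17280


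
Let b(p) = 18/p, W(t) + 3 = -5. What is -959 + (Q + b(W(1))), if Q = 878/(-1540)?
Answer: -1481203/1540 ≈ -961.82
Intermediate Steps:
W(t) = -8 (W(t) = -3 - 5 = -8)
Q = -439/770 (Q = 878*(-1/1540) = -439/770 ≈ -0.57013)
-959 + (Q + b(W(1))) = -959 + (-439/770 + 18/(-8)) = -959 + (-439/770 + 18*(-1/8)) = -959 + (-439/770 - 9/4) = -959 - 4343/1540 = -1481203/1540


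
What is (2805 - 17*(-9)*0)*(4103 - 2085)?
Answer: 5660490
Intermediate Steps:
(2805 - 17*(-9)*0)*(4103 - 2085) = (2805 + 153*0)*2018 = (2805 + 0)*2018 = 2805*2018 = 5660490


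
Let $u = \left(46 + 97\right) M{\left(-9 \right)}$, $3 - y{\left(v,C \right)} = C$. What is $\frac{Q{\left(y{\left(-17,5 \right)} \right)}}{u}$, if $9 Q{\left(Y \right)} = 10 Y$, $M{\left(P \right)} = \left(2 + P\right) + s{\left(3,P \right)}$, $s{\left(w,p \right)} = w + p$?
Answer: $\frac{20}{16731} \approx 0.0011954$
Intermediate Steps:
$s{\left(w,p \right)} = p + w$
$y{\left(v,C \right)} = 3 - C$
$M{\left(P \right)} = 5 + 2 P$ ($M{\left(P \right)} = \left(2 + P\right) + \left(P + 3\right) = \left(2 + P\right) + \left(3 + P\right) = 5 + 2 P$)
$Q{\left(Y \right)} = \frac{10 Y}{9}$
$u = -1859$ ($u = \left(46 + 97\right) \left(5 + 2 \left(-9\right)\right) = 143 \left(5 - 18\right) = 143 \left(-13\right) = -1859$)
$\frac{Q{\left(y{\left(-17,5 \right)} \right)}}{u} = \frac{\frac{10}{9} \left(3 - 5\right)}{-1859} = \frac{10 \left(3 - 5\right)}{9} \left(- \frac{1}{1859}\right) = \frac{10}{9} \left(-2\right) \left(- \frac{1}{1859}\right) = \left(- \frac{20}{9}\right) \left(- \frac{1}{1859}\right) = \frac{20}{16731}$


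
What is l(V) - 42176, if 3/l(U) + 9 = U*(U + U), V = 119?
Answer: -1194129085/28313 ≈ -42176.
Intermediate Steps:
l(U) = 3/(-9 + 2*U²) (l(U) = 3/(-9 + U*(U + U)) = 3/(-9 + U*(2*U)) = 3/(-9 + 2*U²))
l(V) - 42176 = 3/(-9 + 2*119²) - 42176 = 3/(-9 + 2*14161) - 42176 = 3/(-9 + 28322) - 42176 = 3/28313 - 42176 = -1194129085/28313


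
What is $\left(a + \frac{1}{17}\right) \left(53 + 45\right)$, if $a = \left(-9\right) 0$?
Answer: $\frac{98}{17} \approx 5.7647$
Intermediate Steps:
$a = 0$
$\left(a + \frac{1}{17}\right) \left(53 + 45\right) = \left(0 + \frac{1}{17}\right) \left(53 + 45\right) = \left(0 + \frac{1}{17}\right) 98 = \frac{1}{17} \cdot 98 = \frac{98}{17}$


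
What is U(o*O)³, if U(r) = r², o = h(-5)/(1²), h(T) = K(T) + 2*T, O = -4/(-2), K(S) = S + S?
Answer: 4096000000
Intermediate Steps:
K(S) = 2*S
O = 2 (O = -4*(-½) = 2)
h(T) = 4*T (h(T) = 2*T + 2*T = 4*T)
o = -20 (o = (4*(-5))/(1²) = -20/1 = -20*1 = -20)
U(o*O)³ = ((-20*2)²)³ = ((-40)²)³ = 1600³ = 4096000000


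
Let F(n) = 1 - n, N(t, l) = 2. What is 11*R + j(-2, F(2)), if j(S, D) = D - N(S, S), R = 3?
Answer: 30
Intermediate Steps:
j(S, D) = -2 + D (j(S, D) = D - 1*2 = D - 2 = -2 + D)
11*R + j(-2, F(2)) = 11*3 + (-2 + (1 - 1*2)) = 33 + (-2 + (1 - 2)) = 33 + (-2 - 1) = 33 - 3 = 30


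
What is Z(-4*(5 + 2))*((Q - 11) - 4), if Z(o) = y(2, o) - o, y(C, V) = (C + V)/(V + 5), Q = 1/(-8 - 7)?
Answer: -30284/69 ≈ -438.90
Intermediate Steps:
Q = -1/15 (Q = 1/(-15) = -1/15 ≈ -0.066667)
y(C, V) = (C + V)/(5 + V)
Z(o) = -o + (2 + o)/(5 + o) (Z(o) = (2 + o)/(5 + o) - o = -o + (2 + o)/(5 + o))
Z(-4*(5 + 2))*((Q - 11) - 4) = ((2 - 4*(5 + 2) - (-4*(5 + 2))*(5 - 4*(5 + 2)))/(5 - 4*(5 + 2)))*((-1/15 - 11) - 4) = ((2 - 4*7 - (-4*7)*(5 - 4*7))/(5 - 4*7))*(-166/15 - 4) = ((2 - 28 - 1*(-28)*(5 - 28))/(5 - 28))*(-226/15) = ((2 - 28 - 1*(-28)*(-23))/(-23))*(-226/15) = -(2 - 28 - 644)/23*(-226/15) = -1/23*(-670)*(-226/15) = (670/23)*(-226/15) = -30284/69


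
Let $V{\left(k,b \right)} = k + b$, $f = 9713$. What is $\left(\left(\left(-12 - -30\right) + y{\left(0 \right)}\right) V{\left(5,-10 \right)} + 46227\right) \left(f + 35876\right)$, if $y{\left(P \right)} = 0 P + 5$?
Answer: $2102199968$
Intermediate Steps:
$y{\left(P \right)} = 5$ ($y{\left(P \right)} = 0 + 5 = 5$)
$V{\left(k,b \right)} = b + k$
$\left(\left(\left(-12 - -30\right) + y{\left(0 \right)}\right) V{\left(5,-10 \right)} + 46227\right) \left(f + 35876\right) = \left(\left(\left(-12 - -30\right) + 5\right) \left(-10 + 5\right) + 46227\right) \left(9713 + 35876\right) = \left(\left(\left(-12 + 30\right) + 5\right) \left(-5\right) + 46227\right) 45589 = \left(\left(18 + 5\right) \left(-5\right) + 46227\right) 45589 = \left(23 \left(-5\right) + 46227\right) 45589 = \left(-115 + 46227\right) 45589 = 46112 \cdot 45589 = 2102199968$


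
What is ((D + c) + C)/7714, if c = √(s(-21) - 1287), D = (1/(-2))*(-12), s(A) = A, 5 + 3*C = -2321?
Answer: -1154/11571 + I*√327/3857 ≈ -0.099732 + 0.0046884*I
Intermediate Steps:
C = -2326/3 (C = -5/3 + (⅓)*(-2321) = -5/3 - 2321/3 = -2326/3 ≈ -775.33)
D = 6 (D = (1*(-½))*(-12) = -½*(-12) = 6)
c = 2*I*√327 (c = √(-21 - 1287) = √(-1308) = 2*I*√327 ≈ 36.166*I)
((D + c) + C)/7714 = ((6 + 2*I*√327) - 2326/3)/7714 = (-2308/3 + 2*I*√327)*(1/7714) = -1154/11571 + I*√327/3857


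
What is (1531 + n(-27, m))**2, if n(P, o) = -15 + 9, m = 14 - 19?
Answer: 2325625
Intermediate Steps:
m = -5
n(P, o) = -6
(1531 + n(-27, m))**2 = (1531 - 6)**2 = 1525**2 = 2325625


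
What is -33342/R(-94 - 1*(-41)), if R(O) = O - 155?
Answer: 16671/104 ≈ 160.30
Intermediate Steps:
R(O) = -155 + O
-33342/R(-94 - 1*(-41)) = -33342/(-155 + (-94 - 1*(-41))) = -33342/(-155 + (-94 + 41)) = -33342/(-155 - 53) = -33342/(-208) = -33342*(-1/208) = 16671/104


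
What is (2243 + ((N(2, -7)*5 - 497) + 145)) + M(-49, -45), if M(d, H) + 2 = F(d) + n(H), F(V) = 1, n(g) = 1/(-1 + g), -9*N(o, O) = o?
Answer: 781991/414 ≈ 1888.9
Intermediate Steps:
N(o, O) = -o/9
M(d, H) = -1 + 1/(-1 + H) (M(d, H) = -2 + (1 + 1/(-1 + H)) = -1 + 1/(-1 + H))
(2243 + ((N(2, -7)*5 - 497) + 145)) + M(-49, -45) = (2243 + ((-⅑*2*5 - 497) + 145)) + (2 - 1*(-45))/(-1 - 45) = (2243 + ((-2/9*5 - 497) + 145)) + (2 + 45)/(-46) = (2243 + ((-10/9 - 497) + 145)) - 1/46*47 = (2243 + (-4483/9 + 145)) - 47/46 = (2243 - 3178/9) - 47/46 = 17009/9 - 47/46 = 781991/414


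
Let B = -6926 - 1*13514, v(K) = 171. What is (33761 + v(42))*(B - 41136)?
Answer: -2089396832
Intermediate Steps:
B = -20440 (B = -6926 - 13514 = -20440)
(33761 + v(42))*(B - 41136) = (33761 + 171)*(-20440 - 41136) = 33932*(-61576) = -2089396832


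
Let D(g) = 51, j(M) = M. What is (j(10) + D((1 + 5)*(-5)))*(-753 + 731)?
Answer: -1342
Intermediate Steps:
(j(10) + D((1 + 5)*(-5)))*(-753 + 731) = (10 + 51)*(-753 + 731) = 61*(-22) = -1342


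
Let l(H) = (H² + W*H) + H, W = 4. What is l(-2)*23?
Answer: -138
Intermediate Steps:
l(H) = H² + 5*H (l(H) = (H² + 4*H) + H = H² + 5*H)
l(-2)*23 = -2*(5 - 2)*23 = -2*3*23 = -6*23 = -138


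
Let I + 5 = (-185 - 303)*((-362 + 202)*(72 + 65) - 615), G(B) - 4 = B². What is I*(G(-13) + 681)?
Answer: 9391502050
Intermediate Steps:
G(B) = 4 + B²
I = 10997075 (I = -5 + (-185 - 303)*((-362 + 202)*(72 + 65) - 615) = -5 - 488*(-160*137 - 615) = -5 - 488*(-21920 - 615) = -5 - 488*(-22535) = -5 + 10997080 = 10997075)
I*(G(-13) + 681) = 10997075*((4 + (-13)²) + 681) = 10997075*((4 + 169) + 681) = 10997075*(173 + 681) = 10997075*854 = 9391502050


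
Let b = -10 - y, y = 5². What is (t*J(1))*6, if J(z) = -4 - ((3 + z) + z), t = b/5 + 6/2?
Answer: 216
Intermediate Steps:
y = 25
b = -35 (b = -10 - 1*25 = -10 - 25 = -35)
t = -4 (t = -35/5 + 6/2 = -35*⅕ + 6*(½) = -7 + 3 = -4)
J(z) = -7 - 2*z (J(z) = -4 - (3 + 2*z) = -4 + (-3 - 2*z) = -7 - 2*z)
(t*J(1))*6 = -4*(-7 - 2*1)*6 = -4*(-7 - 2)*6 = -4*(-9)*6 = 36*6 = 216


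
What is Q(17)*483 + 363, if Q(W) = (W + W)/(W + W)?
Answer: 846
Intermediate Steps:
Q(W) = 1 (Q(W) = (2*W)/((2*W)) = (2*W)*(1/(2*W)) = 1)
Q(17)*483 + 363 = 1*483 + 363 = 483 + 363 = 846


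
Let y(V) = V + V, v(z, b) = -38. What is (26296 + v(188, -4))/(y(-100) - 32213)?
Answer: -26258/32413 ≈ -0.81011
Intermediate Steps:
y(V) = 2*V
(26296 + v(188, -4))/(y(-100) - 32213) = (26296 - 38)/(2*(-100) - 32213) = 26258/(-200 - 32213) = 26258/(-32413) = 26258*(-1/32413) = -26258/32413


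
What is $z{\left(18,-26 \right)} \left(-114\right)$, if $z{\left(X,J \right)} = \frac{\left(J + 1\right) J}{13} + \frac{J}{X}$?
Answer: $- \frac{16606}{3} \approx -5535.3$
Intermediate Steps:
$z{\left(X,J \right)} = \frac{J}{X} + \frac{J \left(1 + J\right)}{13}$ ($z{\left(X,J \right)} = \left(1 + J\right) J \frac{1}{13} + \frac{J}{X} = J \left(1 + J\right) \frac{1}{13} + \frac{J}{X} = \frac{J \left(1 + J\right)}{13} + \frac{J}{X} = \frac{J}{X} + \frac{J \left(1 + J\right)}{13}$)
$z{\left(18,-26 \right)} \left(-114\right) = \frac{1}{13} \left(-26\right) \frac{1}{18} \left(13 + 18 \left(1 - 26\right)\right) \left(-114\right) = \frac{1}{13} \left(-26\right) \frac{1}{18} \left(13 + 18 \left(-25\right)\right) \left(-114\right) = \frac{1}{13} \left(-26\right) \frac{1}{18} \left(13 - 450\right) \left(-114\right) = \frac{1}{13} \left(-26\right) \frac{1}{18} \left(-437\right) \left(-114\right) = \frac{437}{9} \left(-114\right) = - \frac{16606}{3}$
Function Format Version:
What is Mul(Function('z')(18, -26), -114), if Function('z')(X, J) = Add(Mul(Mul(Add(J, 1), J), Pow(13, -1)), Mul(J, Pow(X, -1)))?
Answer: Rational(-16606, 3) ≈ -5535.3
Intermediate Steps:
Function('z')(X, J) = Add(Mul(J, Pow(X, -1)), Mul(Rational(1, 13), J, Add(1, J))) (Function('z')(X, J) = Add(Mul(Mul(Add(1, J), J), Rational(1, 13)), Mul(J, Pow(X, -1))) = Add(Mul(Mul(J, Add(1, J)), Rational(1, 13)), Mul(J, Pow(X, -1))) = Add(Mul(Rational(1, 13), J, Add(1, J)), Mul(J, Pow(X, -1))) = Add(Mul(J, Pow(X, -1)), Mul(Rational(1, 13), J, Add(1, J))))
Mul(Function('z')(18, -26), -114) = Mul(Mul(Rational(1, 13), -26, Pow(18, -1), Add(13, Mul(18, Add(1, -26)))), -114) = Mul(Mul(Rational(1, 13), -26, Rational(1, 18), Add(13, Mul(18, -25))), -114) = Mul(Mul(Rational(1, 13), -26, Rational(1, 18), Add(13, -450)), -114) = Mul(Mul(Rational(1, 13), -26, Rational(1, 18), -437), -114) = Mul(Rational(437, 9), -114) = Rational(-16606, 3)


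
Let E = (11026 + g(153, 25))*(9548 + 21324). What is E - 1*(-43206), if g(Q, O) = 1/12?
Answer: 1021321352/3 ≈ 3.4044e+8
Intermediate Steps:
g(Q, O) = 1/12
E = 1021191734/3 (E = (11026 + 1/12)*(9548 + 21324) = (132313/12)*30872 = 1021191734/3 ≈ 3.4040e+8)
E - 1*(-43206) = 1021191734/3 - 1*(-43206) = 1021191734/3 + 43206 = 1021321352/3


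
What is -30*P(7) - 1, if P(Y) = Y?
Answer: -211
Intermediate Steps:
-30*P(7) - 1 = -30*7 - 1 = -210 - 1 = -211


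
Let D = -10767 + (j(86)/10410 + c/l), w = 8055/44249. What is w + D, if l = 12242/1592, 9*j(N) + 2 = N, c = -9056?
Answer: -50516781943329074/4229293534335 ≈ -11945.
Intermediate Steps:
j(N) = -2/9 + N/9
l = 6121/796 (l = 12242*(1/1592) = 6121/796 ≈ 7.6897)
w = 8055/44249 (w = 8055*(1/44249) = 8055/44249 ≈ 0.18204)
D = -1141665389851/95579415 (D = -10767 + ((-2/9 + (⅑)*86)/10410 - 9056/6121/796) = -10767 + ((-2/9 + 86/9)*(1/10410) - 9056*796/6121) = -10767 + ((28/3)*(1/10410) - 7208576/6121) = -10767 + (14/15615 - 7208576/6121) = -10767 - 112561828546/95579415 = -1141665389851/95579415 ≈ -11945.)
w + D = 8055/44249 - 1141665389851/95579415 = -50516781943329074/4229293534335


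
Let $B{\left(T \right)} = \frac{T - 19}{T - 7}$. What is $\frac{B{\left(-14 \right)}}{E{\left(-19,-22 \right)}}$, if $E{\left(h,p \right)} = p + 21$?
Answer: $- \frac{11}{7} \approx -1.5714$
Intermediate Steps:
$E{\left(h,p \right)} = 21 + p$
$B{\left(T \right)} = \frac{-19 + T}{-7 + T}$
$\frac{B{\left(-14 \right)}}{E{\left(-19,-22 \right)}} = \frac{\frac{1}{-7 - 14} \left(-19 - 14\right)}{21 - 22} = \frac{\frac{1}{-21} \left(-33\right)}{-1} = \left(- \frac{1}{21}\right) \left(-33\right) \left(-1\right) = \frac{11}{7} \left(-1\right) = - \frac{11}{7}$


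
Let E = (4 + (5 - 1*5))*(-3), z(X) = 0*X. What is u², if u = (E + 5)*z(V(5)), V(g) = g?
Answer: 0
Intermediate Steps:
z(X) = 0
E = -12 (E = (4 + (5 - 5))*(-3) = (4 + 0)*(-3) = 4*(-3) = -12)
u = 0 (u = (-12 + 5)*0 = -7*0 = 0)
u² = 0² = 0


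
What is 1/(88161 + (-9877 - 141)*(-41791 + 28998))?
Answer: 1/128248435 ≈ 7.7974e-9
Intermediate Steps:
1/(88161 + (-9877 - 141)*(-41791 + 28998)) = 1/(88161 - 10018*(-12793)) = 1/(88161 + 128160274) = 1/128248435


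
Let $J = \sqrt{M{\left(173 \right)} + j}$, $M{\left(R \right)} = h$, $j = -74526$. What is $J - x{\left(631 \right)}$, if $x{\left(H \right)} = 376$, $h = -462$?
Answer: $-376 + 6 i \sqrt{2083} \approx -376.0 + 273.84 i$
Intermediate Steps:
$M{\left(R \right)} = -462$
$J = 6 i \sqrt{2083}$ ($J = \sqrt{-462 - 74526} = \sqrt{-74988} = 6 i \sqrt{2083} \approx 273.84 i$)
$J - x{\left(631 \right)} = 6 i \sqrt{2083} - 376 = -376 + 6 i \sqrt{2083}$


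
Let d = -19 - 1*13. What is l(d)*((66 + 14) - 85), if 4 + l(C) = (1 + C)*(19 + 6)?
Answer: 3895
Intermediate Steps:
d = -32 (d = -19 - 13 = -32)
l(C) = 21 + 25*C (l(C) = -4 + (1 + C)*(19 + 6) = -4 + (1 + C)*25 = -4 + (25 + 25*C) = 21 + 25*C)
l(d)*((66 + 14) - 85) = (21 + 25*(-32))*((66 + 14) - 85) = (21 - 800)*(80 - 85) = -779*(-5) = 3895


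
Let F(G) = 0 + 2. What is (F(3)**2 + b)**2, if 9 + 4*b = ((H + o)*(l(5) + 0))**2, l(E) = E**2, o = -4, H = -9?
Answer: 697382464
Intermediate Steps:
F(G) = 2
b = 26404 (b = -9/4 + ((-9 - 4)*(5**2 + 0))**2/4 = -9/4 + (-13*(25 + 0))**2/4 = -9/4 + (-13*25)**2/4 = -9/4 + (1/4)*(-325)**2 = -9/4 + (1/4)*105625 = -9/4 + 105625/4 = 26404)
(F(3)**2 + b)**2 = (2**2 + 26404)**2 = (4 + 26404)**2 = 26408**2 = 697382464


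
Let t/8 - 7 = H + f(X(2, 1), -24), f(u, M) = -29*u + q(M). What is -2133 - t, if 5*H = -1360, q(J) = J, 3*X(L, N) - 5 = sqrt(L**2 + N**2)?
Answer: 1697/3 + 232*sqrt(5)/3 ≈ 738.59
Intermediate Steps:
X(L, N) = 5/3 + sqrt(L**2 + N**2)/3
f(u, M) = M - 29*u (f(u, M) = -29*u + M = M - 29*u)
H = -272 (H = (1/5)*(-1360) = -272)
t = -8096/3 - 232*sqrt(5)/3 (t = 56 + 8*(-272 + (-24 - 29*(5/3 + sqrt(2**2 + 1**2)/3))) = 56 + 8*(-272 + (-24 - 29*(5/3 + sqrt(4 + 1)/3))) = 56 + 8*(-272 + (-24 - 29*(5/3 + sqrt(5)/3))) = 56 + 8*(-272 + (-24 + (-145/3 - 29*sqrt(5)/3))) = 56 + 8*(-272 + (-217/3 - 29*sqrt(5)/3)) = 56 + 8*(-1033/3 - 29*sqrt(5)/3) = 56 + (-8264/3 - 232*sqrt(5)/3) = -8096/3 - 232*sqrt(5)/3 ≈ -2871.6)
-2133 - t = -2133 - (-8096/3 - 232*sqrt(5)/3) = -2133 + (8096/3 + 232*sqrt(5)/3) = 1697/3 + 232*sqrt(5)/3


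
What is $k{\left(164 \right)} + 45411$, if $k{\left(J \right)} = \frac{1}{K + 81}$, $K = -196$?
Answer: $\frac{5222264}{115} \approx 45411.0$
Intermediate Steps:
$k{\left(J \right)} = - \frac{1}{115}$ ($k{\left(J \right)} = \frac{1}{-196 + 81} = \frac{1}{-115} = - \frac{1}{115}$)
$k{\left(164 \right)} + 45411 = - \frac{1}{115} + 45411 = \frac{5222264}{115}$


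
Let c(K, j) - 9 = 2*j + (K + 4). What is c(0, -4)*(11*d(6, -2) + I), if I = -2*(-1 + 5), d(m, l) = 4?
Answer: 180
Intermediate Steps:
I = -8 (I = -2*4 = -8)
c(K, j) = 13 + K + 2*j (c(K, j) = 9 + (2*j + (K + 4)) = 9 + (2*j + (4 + K)) = 9 + (4 + K + 2*j) = 13 + K + 2*j)
c(0, -4)*(11*d(6, -2) + I) = (13 + 0 + 2*(-4))*(11*4 - 8) = (13 + 0 - 8)*(44 - 8) = 5*36 = 180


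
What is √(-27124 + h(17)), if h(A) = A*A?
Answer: I*√26835 ≈ 163.81*I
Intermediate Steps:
h(A) = A²
√(-27124 + h(17)) = √(-27124 + 17²) = √(-27124 + 289) = √(-26835) = I*√26835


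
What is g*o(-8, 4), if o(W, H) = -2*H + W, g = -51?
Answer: 816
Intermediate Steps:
o(W, H) = W - 2*H
g*o(-8, 4) = -51*(-8 - 2*4) = -51*(-8 - 8) = -51*(-16) = 816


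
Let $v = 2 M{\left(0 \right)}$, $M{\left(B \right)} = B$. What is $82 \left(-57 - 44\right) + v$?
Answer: $-8282$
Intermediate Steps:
$v = 0$ ($v = 2 \cdot 0 = 0$)
$82 \left(-57 - 44\right) + v = 82 \left(-57 - 44\right) + 0 = 82 \left(-101\right) + 0 = -8282 + 0 = -8282$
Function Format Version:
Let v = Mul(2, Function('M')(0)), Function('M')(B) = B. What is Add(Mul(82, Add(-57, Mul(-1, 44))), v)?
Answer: -8282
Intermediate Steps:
v = 0 (v = Mul(2, 0) = 0)
Add(Mul(82, Add(-57, Mul(-1, 44))), v) = Add(Mul(82, Add(-57, Mul(-1, 44))), 0) = Add(Mul(82, Add(-57, -44)), 0) = Add(Mul(82, -101), 0) = Add(-8282, 0) = -8282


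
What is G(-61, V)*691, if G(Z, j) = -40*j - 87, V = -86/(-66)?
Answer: -3172381/33 ≈ -96133.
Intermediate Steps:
V = 43/33 (V = -86*(-1/66) = 43/33 ≈ 1.3030)
G(Z, j) = -87 - 40*j
G(-61, V)*691 = (-87 - 40*43/33)*691 = (-87 - 1720/33)*691 = -4591/33*691 = -3172381/33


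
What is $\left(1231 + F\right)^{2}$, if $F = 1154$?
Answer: $5688225$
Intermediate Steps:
$\left(1231 + F\right)^{2} = \left(1231 + 1154\right)^{2} = 2385^{2} = 5688225$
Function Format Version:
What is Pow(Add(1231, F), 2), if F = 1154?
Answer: 5688225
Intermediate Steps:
Pow(Add(1231, F), 2) = Pow(Add(1231, 1154), 2) = Pow(2385, 2) = 5688225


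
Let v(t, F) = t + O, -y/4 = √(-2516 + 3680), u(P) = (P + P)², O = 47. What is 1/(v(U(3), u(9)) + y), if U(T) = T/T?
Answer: -1/340 - √291/2040 ≈ -0.011303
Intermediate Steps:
U(T) = 1
u(P) = 4*P² (u(P) = (2*P)² = 4*P²)
y = -8*√291 (y = -4*√(-2516 + 3680) = -8*√291 ≈ -136.47)
v(t, F) = 47 + t (v(t, F) = t + 47 = 47 + t)
1/(v(U(3), u(9)) + y) = 1/((47 + 1) - 8*√291) = 1/(48 - 8*√291)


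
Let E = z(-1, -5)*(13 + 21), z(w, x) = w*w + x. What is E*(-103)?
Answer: 14008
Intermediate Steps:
z(w, x) = x + w**2 (z(w, x) = w**2 + x = x + w**2)
E = -136 (E = (-5 + (-1)**2)*(13 + 21) = (-5 + 1)*34 = -4*34 = -136)
E*(-103) = -136*(-103) = 14008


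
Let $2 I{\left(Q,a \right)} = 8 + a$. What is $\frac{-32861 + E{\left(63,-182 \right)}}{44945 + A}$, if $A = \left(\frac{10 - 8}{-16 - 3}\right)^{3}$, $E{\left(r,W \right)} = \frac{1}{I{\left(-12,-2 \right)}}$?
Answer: $- \frac{676173938}{924833241} \approx -0.73113$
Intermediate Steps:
$I{\left(Q,a \right)} = 4 + \frac{a}{2}$ ($I{\left(Q,a \right)} = \frac{8 + a}{2} = 4 + \frac{a}{2}$)
$E{\left(r,W \right)} = \frac{1}{3}$ ($E{\left(r,W \right)} = \frac{1}{4 + \frac{1}{2} \left(-2\right)} = \frac{1}{4 - 1} = \frac{1}{3}$)
$A = - \frac{8}{6859}$ ($A = \left(\frac{2}{-19}\right)^{3} = \left(2 \left(- \frac{1}{19}\right)\right)^{3} = \left(- \frac{2}{19}\right)^{3} = - \frac{8}{6859} \approx -0.0011664$)
$\frac{-32861 + E{\left(63,-182 \right)}}{44945 + A} = \frac{-32861 + \frac{1}{3}}{44945 - \frac{8}{6859}} = - \frac{98582}{3 \cdot \frac{308277747}{6859}} = \left(- \frac{98582}{3}\right) \frac{6859}{308277747} = - \frac{676173938}{924833241}$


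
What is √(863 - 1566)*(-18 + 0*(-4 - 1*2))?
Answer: -18*I*√703 ≈ -477.25*I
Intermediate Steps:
√(863 - 1566)*(-18 + 0*(-4 - 1*2)) = √(-703)*(-18 + 0*(-4 - 2)) = (I*√703)*(-18 + 0*(-6)) = (I*√703)*(-18 + 0) = (I*√703)*(-18) = -18*I*√703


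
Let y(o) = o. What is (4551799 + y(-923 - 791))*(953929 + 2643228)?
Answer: 16367370108345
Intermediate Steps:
(4551799 + y(-923 - 791))*(953929 + 2643228) = (4551799 + (-923 - 791))*(953929 + 2643228) = (4551799 - 1714)*3597157 = 4550085*3597157 = 16367370108345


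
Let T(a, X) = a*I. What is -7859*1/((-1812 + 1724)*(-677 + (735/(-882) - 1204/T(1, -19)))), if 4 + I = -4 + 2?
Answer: -23577/125972 ≈ -0.18716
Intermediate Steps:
I = -6 (I = -4 + (-4 + 2) = -4 - 2 = -6)
T(a, X) = -6*a (T(a, X) = a*(-6) = -6*a)
-7859*1/((-1812 + 1724)*(-677 + (735/(-882) - 1204/T(1, -19)))) = -7859*1/((-1812 + 1724)*(-677 + (735/(-882) - 1204/((-6*1))))) = -7859*(-1/(88*(-677 + (735*(-1/882) - 1204/(-6))))) = -7859*(-1/(88*(-677 + (-⅚ - 1204*(-⅙))))) = -7859*(-1/(88*(-677 + (-⅚ + 602/3)))) = -7859*(-1/(88*(-677 + 1199/6))) = -7859/((-2863/6*(-88))) = -7859/125972/3 = -7859*3/125972 = -23577/125972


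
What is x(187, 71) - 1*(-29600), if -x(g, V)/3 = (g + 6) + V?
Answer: 28808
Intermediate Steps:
x(g, V) = -18 - 3*V - 3*g (x(g, V) = -3*((g + 6) + V) = -3*((6 + g) + V) = -3*(6 + V + g) = -18 - 3*V - 3*g)
x(187, 71) - 1*(-29600) = (-18 - 3*71 - 3*187) - 1*(-29600) = (-18 - 213 - 561) + 29600 = -792 + 29600 = 28808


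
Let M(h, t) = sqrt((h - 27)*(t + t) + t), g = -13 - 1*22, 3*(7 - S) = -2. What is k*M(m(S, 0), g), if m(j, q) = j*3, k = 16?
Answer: 112*sqrt(5) ≈ 250.44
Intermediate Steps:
S = 23/3 (S = 7 - 1/3*(-2) = 7 + 2/3 = 23/3 ≈ 7.6667)
g = -35 (g = -13 - 22 = -35)
m(j, q) = 3*j
M(h, t) = sqrt(t + 2*t*(-27 + h)) (M(h, t) = sqrt((-27 + h)*(2*t) + t) = sqrt(2*t*(-27 + h) + t) = sqrt(t + 2*t*(-27 + h)))
k*M(m(S, 0), g) = 16*sqrt(-35*(-53 + 2*(3*(23/3)))) = 16*sqrt(-35*(-53 + 2*23)) = 16*sqrt(-35*(-53 + 46)) = 16*sqrt(-35*(-7)) = 16*sqrt(245) = 16*(7*sqrt(5)) = 112*sqrt(5)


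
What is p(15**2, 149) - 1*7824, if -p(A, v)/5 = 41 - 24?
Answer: -7909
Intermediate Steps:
p(A, v) = -85 (p(A, v) = -5*(41 - 24) = -5*17 = -85)
p(15**2, 149) - 1*7824 = -85 - 1*7824 = -85 - 7824 = -7909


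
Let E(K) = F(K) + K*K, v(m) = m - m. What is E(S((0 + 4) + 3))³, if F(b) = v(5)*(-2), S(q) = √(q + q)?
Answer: 2744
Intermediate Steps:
v(m) = 0
S(q) = √2*√q (S(q) = √(2*q) = √2*√q)
F(b) = 0 (F(b) = 0*(-2) = 0)
E(K) = K² (E(K) = 0 + K*K = 0 + K² = K²)
E(S((0 + 4) + 3))³ = ((√2*√((0 + 4) + 3))²)³ = ((√2*√(4 + 3))²)³ = ((√2*√7)²)³ = ((√14)²)³ = 14³ = 2744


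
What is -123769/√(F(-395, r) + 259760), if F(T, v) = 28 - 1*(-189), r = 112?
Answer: -123769*√259977/259977 ≈ -242.74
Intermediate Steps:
F(T, v) = 217 (F(T, v) = 28 + 189 = 217)
-123769/√(F(-395, r) + 259760) = -123769/√(217 + 259760) = -123769*√259977/259977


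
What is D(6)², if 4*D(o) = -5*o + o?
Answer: 36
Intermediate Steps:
D(o) = -o (D(o) = (-5*o + o)/4 = (-4*o)/4 = -o)
D(6)² = (-1*6)² = (-6)² = 36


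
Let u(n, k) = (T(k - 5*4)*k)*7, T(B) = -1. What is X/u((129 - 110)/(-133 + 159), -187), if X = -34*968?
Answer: -176/7 ≈ -25.143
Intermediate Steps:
X = -32912
u(n, k) = -7*k (u(n, k) = -k*7 = -7*k)
X/u((129 - 110)/(-133 + 159), -187) = -32912/((-7*(-187))) = -32912/1309 = -32912*1/1309 = -176/7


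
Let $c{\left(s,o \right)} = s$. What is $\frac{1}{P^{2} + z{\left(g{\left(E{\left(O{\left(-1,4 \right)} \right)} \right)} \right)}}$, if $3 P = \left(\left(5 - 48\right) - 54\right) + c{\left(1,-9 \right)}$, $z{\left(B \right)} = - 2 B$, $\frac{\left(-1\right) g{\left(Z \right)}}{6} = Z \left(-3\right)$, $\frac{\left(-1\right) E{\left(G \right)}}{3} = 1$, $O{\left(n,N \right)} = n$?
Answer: $\frac{1}{1132} \approx 0.00088339$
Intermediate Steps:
$E{\left(G \right)} = -3$ ($E{\left(G \right)} = \left(-3\right) 1 = -3$)
$g{\left(Z \right)} = 18 Z$ ($g{\left(Z \right)} = - 6 Z \left(-3\right) = - 6 \left(- 3 Z\right) = 18 Z$)
$P = -32$ ($P = \frac{\left(\left(5 - 48\right) - 54\right) + 1}{3} = \frac{\left(-43 - 54\right) + 1}{3} = \frac{-97 + 1}{3} = \frac{1}{3} \left(-96\right) = -32$)
$\frac{1}{P^{2} + z{\left(g{\left(E{\left(O{\left(-1,4 \right)} \right)} \right)} \right)}} = \frac{1}{\left(-32\right)^{2} - 2 \cdot 18 \left(-3\right)} = \frac{1}{1024 - -108} = \frac{1}{1024 + 108} = \frac{1}{1132}$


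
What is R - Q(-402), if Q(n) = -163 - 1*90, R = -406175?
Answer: -405922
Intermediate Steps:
Q(n) = -253 (Q(n) = -163 - 90 = -253)
R - Q(-402) = -406175 - 1*(-253) = -406175 + 253 = -405922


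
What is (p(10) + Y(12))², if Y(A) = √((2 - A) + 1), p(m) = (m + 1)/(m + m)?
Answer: -3479/400 + 33*I/10 ≈ -8.6975 + 3.3*I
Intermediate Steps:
p(m) = (1 + m)/(2*m) (p(m) = (1 + m)/((2*m)) = (1 + m)*(1/(2*m)) = (1 + m)/(2*m))
Y(A) = √(3 - A)
(p(10) + Y(12))² = ((½)*(1 + 10)/10 + √(3 - 1*12))² = ((½)*(⅒)*11 + √(3 - 12))² = (11/20 + √(-9))² = (11/20 + 3*I)²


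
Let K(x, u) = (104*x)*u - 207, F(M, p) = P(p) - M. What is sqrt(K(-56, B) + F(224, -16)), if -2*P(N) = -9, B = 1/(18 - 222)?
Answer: I*sqrt(4140282)/102 ≈ 19.949*I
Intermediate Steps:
B = -1/204 (B = 1/(-204) = -1/204 ≈ -0.0049020)
P(N) = 9/2 (P(N) = -1/2*(-9) = 9/2)
F(M, p) = 9/2 - M
K(x, u) = -207 + 104*u*x (K(x, u) = 104*u*x - 207 = -207 + 104*u*x)
sqrt(K(-56, B) + F(224, -16)) = sqrt((-207 + 104*(-1/204)*(-56)) + (9/2 - 1*224)) = sqrt((-207 + 1456/51) + (9/2 - 224)) = sqrt(-9101/51 - 439/2) = sqrt(-40591/102) = I*sqrt(4140282)/102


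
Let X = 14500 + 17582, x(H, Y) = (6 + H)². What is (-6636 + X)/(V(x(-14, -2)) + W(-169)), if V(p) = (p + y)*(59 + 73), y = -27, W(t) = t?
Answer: 25446/4715 ≈ 5.3968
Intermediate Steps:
X = 32082
V(p) = -3564 + 132*p (V(p) = (p - 27)*(59 + 73) = (-27 + p)*132 = -3564 + 132*p)
(-6636 + X)/(V(x(-14, -2)) + W(-169)) = (-6636 + 32082)/((-3564 + 132*(6 - 14)²) - 169) = 25446/((-3564 + 132*(-8)²) - 169) = 25446/((-3564 + 132*64) - 169) = 25446/((-3564 + 8448) - 169) = 25446/(4884 - 169) = 25446/4715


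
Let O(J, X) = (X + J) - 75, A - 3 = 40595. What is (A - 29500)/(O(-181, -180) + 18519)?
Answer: 11098/18083 ≈ 0.61373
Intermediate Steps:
A = 40598 (A = 3 + 40595 = 40598)
O(J, X) = -75 + J + X (O(J, X) = (J + X) - 75 = -75 + J + X)
(A - 29500)/(O(-181, -180) + 18519) = (40598 - 29500)/((-75 - 181 - 180) + 18519) = 11098/(-436 + 18519) = 11098/18083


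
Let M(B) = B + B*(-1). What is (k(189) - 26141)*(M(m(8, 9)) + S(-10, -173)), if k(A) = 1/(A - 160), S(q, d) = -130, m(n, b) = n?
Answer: 98551440/29 ≈ 3.3983e+6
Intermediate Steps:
k(A) = 1/(-160 + A)
M(B) = 0 (M(B) = B - B = 0)
(k(189) - 26141)*(M(m(8, 9)) + S(-10, -173)) = (1/(-160 + 189) - 26141)*(0 - 130) = (1/29 - 26141)*(-130) = -758088/29*(-130) = 98551440/29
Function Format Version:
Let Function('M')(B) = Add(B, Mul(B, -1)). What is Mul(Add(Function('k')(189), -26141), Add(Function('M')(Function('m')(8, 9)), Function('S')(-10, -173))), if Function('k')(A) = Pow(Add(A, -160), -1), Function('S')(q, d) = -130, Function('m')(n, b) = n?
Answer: Rational(98551440, 29) ≈ 3.3983e+6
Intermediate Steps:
Function('k')(A) = Pow(Add(-160, A), -1)
Function('M')(B) = 0 (Function('M')(B) = Add(B, Mul(-1, B)) = 0)
Mul(Add(Function('k')(189), -26141), Add(Function('M')(Function('m')(8, 9)), Function('S')(-10, -173))) = Mul(Add(Pow(Add(-160, 189), -1), -26141), Add(0, -130)) = Mul(Add(Pow(29, -1), -26141), -130) = Mul(Add(Rational(1, 29), -26141), -130) = Mul(Rational(-758088, 29), -130) = Rational(98551440, 29)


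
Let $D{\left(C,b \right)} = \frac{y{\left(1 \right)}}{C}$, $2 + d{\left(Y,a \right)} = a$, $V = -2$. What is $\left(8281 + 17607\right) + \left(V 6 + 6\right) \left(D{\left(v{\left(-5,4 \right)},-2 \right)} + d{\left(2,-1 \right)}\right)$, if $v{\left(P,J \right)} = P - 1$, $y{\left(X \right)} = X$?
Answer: $25907$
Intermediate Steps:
$d{\left(Y,a \right)} = -2 + a$
$v{\left(P,J \right)} = -1 + P$ ($v{\left(P,J \right)} = P - 1 = -1 + P$)
$D{\left(C,b \right)} = \frac{1}{C}$ ($D{\left(C,b \right)} = 1 \frac{1}{C} = \frac{1}{C}$)
$\left(8281 + 17607\right) + \left(V 6 + 6\right) \left(D{\left(v{\left(-5,4 \right)},-2 \right)} + d{\left(2,-1 \right)}\right) = \left(8281 + 17607\right) + \left(\left(-2\right) 6 + 6\right) \left(\frac{1}{-1 - 5} - 3\right) = 25888 + \left(-12 + 6\right) \left(\frac{1}{-6} - 3\right) = 25888 - 6 \left(- \frac{1}{6} - 3\right) = 25888 - -19 = 25888 + 19 = 25907$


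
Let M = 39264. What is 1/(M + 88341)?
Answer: 1/127605 ≈ 7.8367e-6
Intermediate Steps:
1/(M + 88341) = 1/(39264 + 88341) = 1/127605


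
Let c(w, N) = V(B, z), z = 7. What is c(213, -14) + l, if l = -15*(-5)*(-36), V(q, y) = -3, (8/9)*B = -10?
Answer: -2703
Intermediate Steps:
B = -45/4 (B = (9/8)*(-10) = -45/4 ≈ -11.250)
l = -2700 (l = 75*(-36) = -2700)
c(w, N) = -3
c(213, -14) + l = -3 - 2700 = -2703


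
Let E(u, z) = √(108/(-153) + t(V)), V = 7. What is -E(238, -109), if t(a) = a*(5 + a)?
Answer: -2*√6018/17 ≈ -9.1266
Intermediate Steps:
E(u, z) = 2*√6018/17 (E(u, z) = √(108/(-153) + 7*(5 + 7)) = √(108*(-1/153) + 7*12) = √(-12/17 + 84) = √(1416/17) = 2*√6018/17)
-E(238, -109) = -2*√6018/17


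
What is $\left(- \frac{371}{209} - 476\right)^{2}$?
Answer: $\frac{9971021025}{43681} \approx 2.2827 \cdot 10^{5}$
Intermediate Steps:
$\left(- \frac{371}{209} - 476\right)^{2} = \left(- \frac{99855}{209}\right)^{2} = \frac{9971021025}{43681}$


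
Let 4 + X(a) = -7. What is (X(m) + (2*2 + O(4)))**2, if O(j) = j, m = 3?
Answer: 9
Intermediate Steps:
X(a) = -11 (X(a) = -4 - 7 = -11)
(X(m) + (2*2 + O(4)))**2 = (-11 + (2*2 + 4))**2 = (-11 + (4 + 4))**2 = (-11 + 8)**2 = (-3)**2 = 9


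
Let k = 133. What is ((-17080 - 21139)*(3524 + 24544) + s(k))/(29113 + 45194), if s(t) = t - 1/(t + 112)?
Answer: -262819035956/18205215 ≈ -14436.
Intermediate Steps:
s(t) = t - 1/(112 + t)
((-17080 - 21139)*(3524 + 24544) + s(k))/(29113 + 45194) = ((-17080 - 21139)*(3524 + 24544) + (-1 + 133**2 + 112*133)/(112 + 133))/(29113 + 45194) = (-38219*28068 + (-1 + 17689 + 14896)/245)/74307 = (-1072730892 + (1/245)*32584)*(1/74307) = (-1072730892 + 32584/245)*(1/74307) = -262819035956/245*1/74307 = -262819035956/18205215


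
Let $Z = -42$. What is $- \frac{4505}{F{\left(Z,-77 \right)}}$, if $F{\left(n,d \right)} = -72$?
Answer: $\frac{4505}{72} \approx 62.569$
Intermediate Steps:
$- \frac{4505}{F{\left(Z,-77 \right)}} = - \frac{4505}{-72} = \left(-4505\right) \left(- \frac{1}{72}\right) = \frac{4505}{72}$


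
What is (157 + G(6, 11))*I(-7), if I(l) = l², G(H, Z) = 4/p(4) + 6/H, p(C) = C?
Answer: 7791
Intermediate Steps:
G(H, Z) = 1 + 6/H (G(H, Z) = 4/4 + 6/H = 4*(¼) + 6/H = 1 + 6/H)
(157 + G(6, 11))*I(-7) = (157 + (6 + 6)/6)*(-7)² = (157 + (⅙)*12)*49 = (157 + 2)*49 = 159*49 = 7791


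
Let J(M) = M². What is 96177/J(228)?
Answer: 32059/17328 ≈ 1.8501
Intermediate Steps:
96177/J(228) = 96177/(228²) = 96177/51984 = 96177*(1/51984) = 32059/17328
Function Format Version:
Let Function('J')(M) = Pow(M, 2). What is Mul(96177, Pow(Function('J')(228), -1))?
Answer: Rational(32059, 17328) ≈ 1.8501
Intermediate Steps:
Mul(96177, Pow(Function('J')(228), -1)) = Mul(96177, Pow(Pow(228, 2), -1)) = Mul(96177, Pow(51984, -1)) = Mul(96177, Rational(1, 51984)) = Rational(32059, 17328)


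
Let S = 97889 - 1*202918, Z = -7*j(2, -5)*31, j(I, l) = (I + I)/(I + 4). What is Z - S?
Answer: 314653/3 ≈ 1.0488e+5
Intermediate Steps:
j(I, l) = 2*I/(4 + I) (j(I, l) = (2*I)/(4 + I) = 2*I/(4 + I))
Z = -434/3 (Z = -14*2/(4 + 2)*31 = -14*2/6*31 = -7*⅔*31 = -14/3*31 = -434/3 ≈ -144.67)
S = -105029 (S = 97889 - 202918 = -105029)
Z - S = -434/3 - 1*(-105029) = -434/3 + 105029 = 314653/3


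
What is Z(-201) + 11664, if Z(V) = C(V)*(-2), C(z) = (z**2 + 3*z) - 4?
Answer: -67924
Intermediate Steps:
C(z) = -4 + z**2 + 3*z
Z(V) = 8 - 6*V - 2*V**2 (Z(V) = (-4 + V**2 + 3*V)*(-2) = 8 - 6*V - 2*V**2)
Z(-201) + 11664 = (8 - 6*(-201) - 2*(-201)**2) + 11664 = (8 + 1206 - 2*40401) + 11664 = (8 + 1206 - 80802) + 11664 = -79588 + 11664 = -67924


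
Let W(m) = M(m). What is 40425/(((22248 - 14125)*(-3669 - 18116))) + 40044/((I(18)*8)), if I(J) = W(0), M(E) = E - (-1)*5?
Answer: 354308340171/353919110 ≈ 1001.1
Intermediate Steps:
M(E) = 5 + E (M(E) = E - 1*(-5) = E + 5 = 5 + E)
W(m) = 5 + m
I(J) = 5 (I(J) = 5 + 0 = 5)
40425/(((22248 - 14125)*(-3669 - 18116))) + 40044/((I(18)*8)) = 40425/(((22248 - 14125)*(-3669 - 18116))) + 40044/((5*8)) = 40425/((8123*(-21785))) + 40044/40 = 40425/(-176959555) + 40044*(1/40) = 40425*(-1/176959555) + 10011/10 = -8085/35391911 + 10011/10 = 354308340171/353919110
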